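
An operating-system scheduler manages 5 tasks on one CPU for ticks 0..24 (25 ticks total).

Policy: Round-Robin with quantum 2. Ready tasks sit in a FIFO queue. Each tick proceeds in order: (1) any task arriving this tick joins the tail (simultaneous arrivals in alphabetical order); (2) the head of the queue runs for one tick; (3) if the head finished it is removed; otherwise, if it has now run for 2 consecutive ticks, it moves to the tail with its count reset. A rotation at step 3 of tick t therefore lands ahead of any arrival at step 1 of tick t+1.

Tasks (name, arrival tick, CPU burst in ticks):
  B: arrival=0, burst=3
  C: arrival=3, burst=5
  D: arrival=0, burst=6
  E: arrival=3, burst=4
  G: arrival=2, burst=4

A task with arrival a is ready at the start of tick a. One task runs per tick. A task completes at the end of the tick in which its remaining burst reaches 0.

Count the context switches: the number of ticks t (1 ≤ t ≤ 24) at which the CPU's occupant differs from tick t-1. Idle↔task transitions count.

context switches = 12

t=0: queue=[B,D] q_used=0 → run B
t=1: queue=[B,D] q_used=1 → run B
t=2: queue=[D,B,G] q_used=0 → run D
t=3: queue=[D,B,G,C,E] q_used=1 → run D
t=4: queue=[B,G,C,E,D] q_used=0 → run B
t=5: queue=[G,C,E,D] q_used=0 → run G
t=6: queue=[G,C,E,D] q_used=1 → run G
t=7: queue=[C,E,D,G] q_used=0 → run C
t=8: queue=[C,E,D,G] q_used=1 → run C
t=9: queue=[E,D,G,C] q_used=0 → run E
t=10: queue=[E,D,G,C] q_used=1 → run E
t=11: queue=[D,G,C,E] q_used=0 → run D
t=12: queue=[D,G,C,E] q_used=1 → run D
t=13: queue=[G,C,E,D] q_used=0 → run G
t=14: queue=[G,C,E,D] q_used=1 → run G
t=15: queue=[C,E,D] q_used=0 → run C
t=16: queue=[C,E,D] q_used=1 → run C
t=17: queue=[E,D,C] q_used=0 → run E
t=18: queue=[E,D,C] q_used=1 → run E
t=19: queue=[D,C] q_used=0 → run D
t=20: queue=[D,C] q_used=1 → run D
t=21: queue=[C] q_used=0 → run C
t=22: (idle)
t=23: (idle)
t=24: (idle)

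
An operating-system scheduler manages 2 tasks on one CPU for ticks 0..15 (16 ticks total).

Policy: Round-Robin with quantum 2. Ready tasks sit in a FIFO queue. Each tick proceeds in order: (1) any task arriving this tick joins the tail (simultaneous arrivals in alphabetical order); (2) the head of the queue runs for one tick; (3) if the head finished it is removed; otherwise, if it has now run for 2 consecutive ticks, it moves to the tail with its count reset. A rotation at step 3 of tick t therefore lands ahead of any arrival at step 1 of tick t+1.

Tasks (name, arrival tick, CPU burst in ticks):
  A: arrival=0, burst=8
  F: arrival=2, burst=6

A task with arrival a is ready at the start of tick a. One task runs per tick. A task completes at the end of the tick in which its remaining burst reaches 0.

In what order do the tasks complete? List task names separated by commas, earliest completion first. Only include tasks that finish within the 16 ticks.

t=0: queue=[A] q_used=0 → run A
t=1: queue=[A] q_used=1 → run A
t=2: queue=[A,F] q_used=0 → run A
t=3: queue=[A,F] q_used=1 → run A
t=4: queue=[F,A] q_used=0 → run F
t=5: queue=[F,A] q_used=1 → run F
t=6: queue=[A,F] q_used=0 → run A
t=7: queue=[A,F] q_used=1 → run A
t=8: queue=[F,A] q_used=0 → run F
t=9: queue=[F,A] q_used=1 → run F
t=10: queue=[A,F] q_used=0 → run A
t=11: queue=[A,F] q_used=1 → run A
t=12: queue=[F] q_used=0 → run F
t=13: queue=[F] q_used=1 → run F
t=14: (idle)
t=15: (idle)

completion order = A, F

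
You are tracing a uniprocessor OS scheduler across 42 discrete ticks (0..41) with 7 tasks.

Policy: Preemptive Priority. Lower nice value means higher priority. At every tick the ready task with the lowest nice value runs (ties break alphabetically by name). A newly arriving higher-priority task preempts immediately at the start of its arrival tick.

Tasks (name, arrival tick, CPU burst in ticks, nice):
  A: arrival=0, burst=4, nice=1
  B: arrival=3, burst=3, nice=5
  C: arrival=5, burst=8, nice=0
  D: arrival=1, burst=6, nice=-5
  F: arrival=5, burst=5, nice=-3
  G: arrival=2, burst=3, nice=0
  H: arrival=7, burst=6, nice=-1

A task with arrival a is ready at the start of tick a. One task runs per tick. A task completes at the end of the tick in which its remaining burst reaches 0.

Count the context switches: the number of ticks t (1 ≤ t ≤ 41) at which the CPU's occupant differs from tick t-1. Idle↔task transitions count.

t=0: ready={A} → run A
t=1: ready={A,D} → run D
t=2: ready={A,D,G} → run D
t=3: ready={A,B,D,G} → run D
t=4: ready={A,B,D,G} → run D
t=5: ready={A,B,C,D,F,G} → run D
t=6: ready={A,B,C,D,F,G} → run D
t=7: ready={A,B,C,F,G,H} → run F
t=8: ready={A,B,C,F,G,H} → run F
t=9: ready={A,B,C,F,G,H} → run F
t=10: ready={A,B,C,F,G,H} → run F
t=11: ready={A,B,C,F,G,H} → run F
t=12: ready={A,B,C,G,H} → run H
t=13: ready={A,B,C,G,H} → run H
t=14: ready={A,B,C,G,H} → run H
t=15: ready={A,B,C,G,H} → run H
t=16: ready={A,B,C,G,H} → run H
t=17: ready={A,B,C,G,H} → run H
t=18: ready={A,B,C,G} → run C
t=19: ready={A,B,C,G} → run C
t=20: ready={A,B,C,G} → run C
t=21: ready={A,B,C,G} → run C
t=22: ready={A,B,C,G} → run C
t=23: ready={A,B,C,G} → run C
t=24: ready={A,B,C,G} → run C
t=25: ready={A,B,C,G} → run C
t=26: ready={A,B,G} → run G
t=27: ready={A,B,G} → run G
t=28: ready={A,B,G} → run G
t=29: ready={A,B} → run A
t=30: ready={A,B} → run A
t=31: ready={A,B} → run A
t=32: ready={B} → run B
t=33: ready={B} → run B
t=34: ready={B} → run B
t=35: (idle)
t=36: (idle)
t=37: (idle)
t=38: (idle)
t=39: (idle)
t=40: (idle)
t=41: (idle)

context switches = 8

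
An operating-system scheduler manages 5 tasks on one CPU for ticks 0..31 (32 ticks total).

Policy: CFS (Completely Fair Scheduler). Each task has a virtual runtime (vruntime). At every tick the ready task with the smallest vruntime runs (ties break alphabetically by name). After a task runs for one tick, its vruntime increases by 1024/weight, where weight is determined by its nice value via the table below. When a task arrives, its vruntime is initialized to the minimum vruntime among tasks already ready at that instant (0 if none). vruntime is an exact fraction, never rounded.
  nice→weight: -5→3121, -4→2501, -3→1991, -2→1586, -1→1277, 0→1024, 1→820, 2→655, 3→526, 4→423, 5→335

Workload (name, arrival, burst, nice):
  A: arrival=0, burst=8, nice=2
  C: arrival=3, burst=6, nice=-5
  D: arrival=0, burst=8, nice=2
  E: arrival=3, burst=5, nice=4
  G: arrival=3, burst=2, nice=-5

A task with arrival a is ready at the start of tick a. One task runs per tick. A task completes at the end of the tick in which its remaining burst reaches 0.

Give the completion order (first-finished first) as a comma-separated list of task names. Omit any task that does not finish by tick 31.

completion order = G, C, A, D, E

t=0: vr[A=0 D=0] → run A
t=1: vr[A=1024/655 D=0] → run D
t=2: vr[A=1024/655 D=1024/655] → run A
t=3: vr[A=2048/655 C=1024/655 D=1024/655 E=1024/655 G=1024/655] → run C
t=4: vr[A=2048/655 C=3866624/2044255 D=1024/655 E=1024/655 G=1024/655] → run D
t=5: vr[A=2048/655 C=3866624/2044255 D=2048/655 E=1024/655 G=1024/655] → run E
t=6: vr[A=2048/655 C=3866624/2044255 D=2048/655 E=1103872/277065 G=1024/655] → run G
t=7: vr[A=2048/655 C=3866624/2044255 D=2048/655 E=1103872/277065 G=3866624/2044255] → run C
t=8: vr[A=2048/655 C=4537344/2044255 D=2048/655 E=1103872/277065 G=3866624/2044255] → run G
t=9: vr[A=2048/655 C=4537344/2044255 D=2048/655 E=1103872/277065] → run C
t=10: vr[A=2048/655 C=5208064/2044255 D=2048/655 E=1103872/277065] → run C
t=11: vr[A=2048/655 C=5878784/2044255 D=2048/655 E=1103872/277065] → run C
t=12: vr[A=2048/655 C=6549504/2044255 D=2048/655 E=1103872/277065] → run A
t=13: vr[A=3072/655 C=6549504/2044255 D=2048/655 E=1103872/277065] → run D
t=14: vr[A=3072/655 C=6549504/2044255 D=3072/655 E=1103872/277065] → run C
t=15: vr[A=3072/655 D=3072/655 E=1103872/277065] → run E
t=16: vr[A=3072/655 D=3072/655 E=1774592/277065] → run A
t=17: vr[A=4096/655 D=3072/655 E=1774592/277065] → run D
t=18: vr[A=4096/655 D=4096/655 E=1774592/277065] → run A
t=19: vr[A=1024/131 D=4096/655 E=1774592/277065] → run D
t=20: vr[A=1024/131 D=1024/131 E=1774592/277065] → run E
t=21: vr[A=1024/131 D=1024/131 E=815104/92355] → run A
t=22: vr[A=6144/655 D=1024/131 E=815104/92355] → run D
t=23: vr[A=6144/655 D=6144/655 E=815104/92355] → run E
t=24: vr[A=6144/655 D=6144/655 E=3116032/277065] → run A
t=25: vr[A=7168/655 D=6144/655 E=3116032/277065] → run D
t=26: vr[A=7168/655 D=7168/655 E=3116032/277065] → run A
t=27: vr[D=7168/655 E=3116032/277065] → run D
t=28: vr[E=3116032/277065] → run E
t=29: (idle)
t=30: (idle)
t=31: (idle)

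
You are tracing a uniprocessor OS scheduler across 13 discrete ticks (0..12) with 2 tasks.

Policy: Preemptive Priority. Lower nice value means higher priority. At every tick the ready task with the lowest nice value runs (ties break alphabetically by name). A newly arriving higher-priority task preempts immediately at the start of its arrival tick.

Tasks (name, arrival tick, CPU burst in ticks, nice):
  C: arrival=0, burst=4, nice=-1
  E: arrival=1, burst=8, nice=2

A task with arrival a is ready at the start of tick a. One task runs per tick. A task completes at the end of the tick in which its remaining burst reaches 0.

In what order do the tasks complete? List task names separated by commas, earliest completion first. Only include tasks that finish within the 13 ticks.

t=0: ready={C} → run C
t=1: ready={C,E} → run C
t=2: ready={C,E} → run C
t=3: ready={C,E} → run C
t=4: ready={E} → run E
t=5: ready={E} → run E
t=6: ready={E} → run E
t=7: ready={E} → run E
t=8: ready={E} → run E
t=9: ready={E} → run E
t=10: ready={E} → run E
t=11: ready={E} → run E
t=12: (idle)

completion order = C, E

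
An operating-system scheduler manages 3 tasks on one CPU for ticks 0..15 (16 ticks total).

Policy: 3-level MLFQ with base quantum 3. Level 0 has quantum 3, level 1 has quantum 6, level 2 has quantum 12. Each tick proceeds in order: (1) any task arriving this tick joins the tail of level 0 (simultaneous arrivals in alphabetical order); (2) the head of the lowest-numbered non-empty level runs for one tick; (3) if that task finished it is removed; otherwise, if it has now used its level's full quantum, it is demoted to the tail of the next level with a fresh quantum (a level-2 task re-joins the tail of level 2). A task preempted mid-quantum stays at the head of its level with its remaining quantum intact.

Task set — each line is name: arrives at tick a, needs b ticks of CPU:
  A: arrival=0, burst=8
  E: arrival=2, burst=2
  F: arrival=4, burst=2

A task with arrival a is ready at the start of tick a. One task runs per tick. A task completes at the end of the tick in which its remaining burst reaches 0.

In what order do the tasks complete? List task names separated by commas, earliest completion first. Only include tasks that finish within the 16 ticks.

t=0: L0/L1/L2 = A/-/- → run A
t=1: L0/L1/L2 = A/-/- → run A
t=2: L0/L1/L2 = AE/-/- → run A
t=3: L0/L1/L2 = E/A/- → run E
t=4: L0/L1/L2 = EF/A/- → run E
t=5: L0/L1/L2 = F/A/- → run F
t=6: L0/L1/L2 = F/A/- → run F
t=7: L0/L1/L2 = -/A/- → run A
t=8: L0/L1/L2 = -/A/- → run A
t=9: L0/L1/L2 = -/A/- → run A
t=10: L0/L1/L2 = -/A/- → run A
t=11: L0/L1/L2 = -/A/- → run A
t=12: (idle)
t=13: (idle)
t=14: (idle)
t=15: (idle)

completion order = E, F, A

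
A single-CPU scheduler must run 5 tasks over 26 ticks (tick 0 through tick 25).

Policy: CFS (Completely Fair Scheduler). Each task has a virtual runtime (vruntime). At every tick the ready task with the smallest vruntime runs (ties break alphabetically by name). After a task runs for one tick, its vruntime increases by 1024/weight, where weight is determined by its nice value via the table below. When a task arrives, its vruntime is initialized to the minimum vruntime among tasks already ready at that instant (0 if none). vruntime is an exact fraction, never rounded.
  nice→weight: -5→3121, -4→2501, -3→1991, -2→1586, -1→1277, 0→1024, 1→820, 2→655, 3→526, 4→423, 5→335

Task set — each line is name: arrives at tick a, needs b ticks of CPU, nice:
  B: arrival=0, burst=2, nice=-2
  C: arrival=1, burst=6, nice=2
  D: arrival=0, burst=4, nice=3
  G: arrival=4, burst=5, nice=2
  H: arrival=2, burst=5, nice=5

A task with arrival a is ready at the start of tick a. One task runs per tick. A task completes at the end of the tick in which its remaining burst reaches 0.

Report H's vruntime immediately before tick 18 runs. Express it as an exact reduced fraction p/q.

t=0: vr[B=0 D=0] → run B
t=1: vr[B=512/793 C=0 D=0] → run C
t=2: vr[B=512/793 C=1024/655 D=0 H=0] → run D
t=3: vr[B=512/793 C=1024/655 D=512/263 H=0] → run H
t=4: vr[B=512/793 C=1024/655 D=512/263 G=512/793 H=1024/335] → run B
t=5: vr[C=1024/655 D=512/263 G=512/793 H=1024/335] → run G
t=6: vr[C=1024/655 D=512/263 G=1147392/519415 H=1024/335] → run C
t=7: vr[C=2048/655 D=512/263 G=1147392/519415 H=1024/335] → run D
t=8: vr[C=2048/655 D=1024/263 G=1147392/519415 H=1024/335] → run G
t=9: vr[C=2048/655 D=1024/263 G=1959424/519415 H=1024/335] → run H
t=10: vr[C=2048/655 D=1024/263 G=1959424/519415 H=2048/335] → run C
t=11: vr[C=3072/655 D=1024/263 G=1959424/519415 H=2048/335] → run G
t=12: vr[C=3072/655 D=1024/263 G=2771456/519415 H=2048/335] → run D
t=13: vr[C=3072/655 D=1536/263 G=2771456/519415 H=2048/335] → run C
t=14: vr[C=4096/655 D=1536/263 G=2771456/519415 H=2048/335] → run G
t=15: vr[C=4096/655 D=1536/263 G=3583488/519415 H=2048/335] → run D
t=16: vr[C=4096/655 G=3583488/519415 H=2048/335] → run H
t=17: vr[C=4096/655 G=3583488/519415 H=3072/335] → run C
t=18: vr[C=1024/131 G=3583488/519415 H=3072/335] → run G
t=19: vr[C=1024/131 H=3072/335] → run C
t=20: vr[H=3072/335] → run H
t=21: vr[H=4096/335] → run H
t=22: (idle)
t=23: (idle)
t=24: (idle)
t=25: (idle)

vruntime(H, start of tick 18) = 3072/335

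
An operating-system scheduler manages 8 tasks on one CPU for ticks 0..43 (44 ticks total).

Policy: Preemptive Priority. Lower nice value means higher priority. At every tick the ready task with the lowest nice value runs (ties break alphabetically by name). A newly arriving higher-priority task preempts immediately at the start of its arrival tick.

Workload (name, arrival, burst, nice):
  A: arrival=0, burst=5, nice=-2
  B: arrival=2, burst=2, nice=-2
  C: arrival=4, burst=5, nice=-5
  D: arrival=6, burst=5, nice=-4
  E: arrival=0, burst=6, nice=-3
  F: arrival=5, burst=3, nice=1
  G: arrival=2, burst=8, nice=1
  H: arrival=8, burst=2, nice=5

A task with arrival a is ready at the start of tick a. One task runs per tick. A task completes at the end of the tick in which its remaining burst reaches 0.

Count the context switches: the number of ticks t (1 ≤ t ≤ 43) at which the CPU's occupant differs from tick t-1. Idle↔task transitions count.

t=0: ready={A,E} → run E
t=1: ready={A,E} → run E
t=2: ready={A,B,E,G} → run E
t=3: ready={A,B,E,G} → run E
t=4: ready={A,B,C,E,G} → run C
t=5: ready={A,B,C,E,F,G} → run C
t=6: ready={A,B,C,D,E,F,G} → run C
t=7: ready={A,B,C,D,E,F,G} → run C
t=8: ready={A,B,C,D,E,F,G,H} → run C
t=9: ready={A,B,D,E,F,G,H} → run D
t=10: ready={A,B,D,E,F,G,H} → run D
t=11: ready={A,B,D,E,F,G,H} → run D
t=12: ready={A,B,D,E,F,G,H} → run D
t=13: ready={A,B,D,E,F,G,H} → run D
t=14: ready={A,B,E,F,G,H} → run E
t=15: ready={A,B,E,F,G,H} → run E
t=16: ready={A,B,F,G,H} → run A
t=17: ready={A,B,F,G,H} → run A
t=18: ready={A,B,F,G,H} → run A
t=19: ready={A,B,F,G,H} → run A
t=20: ready={A,B,F,G,H} → run A
t=21: ready={B,F,G,H} → run B
t=22: ready={B,F,G,H} → run B
t=23: ready={F,G,H} → run F
t=24: ready={F,G,H} → run F
t=25: ready={F,G,H} → run F
t=26: ready={G,H} → run G
t=27: ready={G,H} → run G
t=28: ready={G,H} → run G
t=29: ready={G,H} → run G
t=30: ready={G,H} → run G
t=31: ready={G,H} → run G
t=32: ready={G,H} → run G
t=33: ready={G,H} → run G
t=34: ready={H} → run H
t=35: ready={H} → run H
t=36: (idle)
t=37: (idle)
t=38: (idle)
t=39: (idle)
t=40: (idle)
t=41: (idle)
t=42: (idle)
t=43: (idle)

context switches = 9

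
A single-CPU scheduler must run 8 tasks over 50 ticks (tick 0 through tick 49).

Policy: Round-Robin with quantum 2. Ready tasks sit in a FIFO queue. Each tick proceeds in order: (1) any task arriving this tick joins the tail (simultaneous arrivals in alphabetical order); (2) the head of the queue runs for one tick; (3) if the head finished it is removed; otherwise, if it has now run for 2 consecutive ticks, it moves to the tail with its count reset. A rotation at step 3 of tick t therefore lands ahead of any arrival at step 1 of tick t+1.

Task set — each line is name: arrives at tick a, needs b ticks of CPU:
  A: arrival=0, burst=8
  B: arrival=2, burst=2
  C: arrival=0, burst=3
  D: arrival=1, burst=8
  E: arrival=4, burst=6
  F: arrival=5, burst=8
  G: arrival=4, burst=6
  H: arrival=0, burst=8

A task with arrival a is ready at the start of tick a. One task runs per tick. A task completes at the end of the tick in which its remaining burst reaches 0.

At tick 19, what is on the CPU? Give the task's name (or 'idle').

t=0: queue=[A,C,H] q_used=0 → run A
t=1: queue=[A,C,H,D] q_used=1 → run A
t=2: queue=[C,H,D,A,B] q_used=0 → run C
t=3: queue=[C,H,D,A,B] q_used=1 → run C
t=4: queue=[H,D,A,B,C,E,G] q_used=0 → run H
t=5: queue=[H,D,A,B,C,E,G,F] q_used=1 → run H
t=6: queue=[D,A,B,C,E,G,F,H] q_used=0 → run D
t=7: queue=[D,A,B,C,E,G,F,H] q_used=1 → run D
t=8: queue=[A,B,C,E,G,F,H,D] q_used=0 → run A
t=9: queue=[A,B,C,E,G,F,H,D] q_used=1 → run A
t=10: queue=[B,C,E,G,F,H,D,A] q_used=0 → run B
t=11: queue=[B,C,E,G,F,H,D,A] q_used=1 → run B
t=12: queue=[C,E,G,F,H,D,A] q_used=0 → run C
t=13: queue=[E,G,F,H,D,A] q_used=0 → run E
t=14: queue=[E,G,F,H,D,A] q_used=1 → run E
t=15: queue=[G,F,H,D,A,E] q_used=0 → run G
t=16: queue=[G,F,H,D,A,E] q_used=1 → run G
t=17: queue=[F,H,D,A,E,G] q_used=0 → run F
t=18: queue=[F,H,D,A,E,G] q_used=1 → run F
t=19: queue=[H,D,A,E,G,F] q_used=0 → run H
t=20: queue=[H,D,A,E,G,F] q_used=1 → run H
t=21: queue=[D,A,E,G,F,H] q_used=0 → run D
t=22: queue=[D,A,E,G,F,H] q_used=1 → run D
t=23: queue=[A,E,G,F,H,D] q_used=0 → run A
t=24: queue=[A,E,G,F,H,D] q_used=1 → run A
t=25: queue=[E,G,F,H,D,A] q_used=0 → run E
t=26: queue=[E,G,F,H,D,A] q_used=1 → run E
t=27: queue=[G,F,H,D,A,E] q_used=0 → run G
t=28: queue=[G,F,H,D,A,E] q_used=1 → run G
t=29: queue=[F,H,D,A,E,G] q_used=0 → run F
t=30: queue=[F,H,D,A,E,G] q_used=1 → run F
t=31: queue=[H,D,A,E,G,F] q_used=0 → run H
t=32: queue=[H,D,A,E,G,F] q_used=1 → run H
t=33: queue=[D,A,E,G,F,H] q_used=0 → run D
t=34: queue=[D,A,E,G,F,H] q_used=1 → run D
t=35: queue=[A,E,G,F,H,D] q_used=0 → run A
t=36: queue=[A,E,G,F,H,D] q_used=1 → run A
t=37: queue=[E,G,F,H,D] q_used=0 → run E
t=38: queue=[E,G,F,H,D] q_used=1 → run E
t=39: queue=[G,F,H,D] q_used=0 → run G
t=40: queue=[G,F,H,D] q_used=1 → run G
t=41: queue=[F,H,D] q_used=0 → run F
t=42: queue=[F,H,D] q_used=1 → run F
t=43: queue=[H,D,F] q_used=0 → run H
t=44: queue=[H,D,F] q_used=1 → run H
t=45: queue=[D,F] q_used=0 → run D
t=46: queue=[D,F] q_used=1 → run D
t=47: queue=[F] q_used=0 → run F
t=48: queue=[F] q_used=1 → run F
t=49: (idle)

running at tick 19 = H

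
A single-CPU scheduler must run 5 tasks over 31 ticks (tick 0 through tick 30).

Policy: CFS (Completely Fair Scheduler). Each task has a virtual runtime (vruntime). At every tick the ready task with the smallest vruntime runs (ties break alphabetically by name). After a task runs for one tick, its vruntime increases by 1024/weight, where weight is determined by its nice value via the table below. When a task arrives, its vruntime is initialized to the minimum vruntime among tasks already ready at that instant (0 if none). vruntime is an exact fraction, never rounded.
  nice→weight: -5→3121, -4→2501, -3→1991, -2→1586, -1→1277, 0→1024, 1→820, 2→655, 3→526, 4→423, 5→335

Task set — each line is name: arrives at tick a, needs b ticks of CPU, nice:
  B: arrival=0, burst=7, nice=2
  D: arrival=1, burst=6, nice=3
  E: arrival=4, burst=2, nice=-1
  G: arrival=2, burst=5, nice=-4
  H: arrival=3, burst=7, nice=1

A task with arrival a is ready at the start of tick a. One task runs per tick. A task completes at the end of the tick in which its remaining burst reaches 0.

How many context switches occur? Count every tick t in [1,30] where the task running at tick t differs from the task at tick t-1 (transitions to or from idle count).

t=0: vr[B=0] → run B
t=1: vr[B=1024/655 D=1024/655] → run B
t=2: vr[B=2048/655 D=1024/655 G=1024/655] → run D
t=3: vr[B=2048/655 D=604672/172265 G=1024/655 H=1024/655] → run G
t=4: vr[B=2048/655 D=604672/172265 E=1024/655 G=3231744/1638155 H=1024/655] → run E
t=5: vr[B=2048/655 D=604672/172265 E=1978368/836435 G=3231744/1638155 H=1024/655] → run H
t=6: vr[B=2048/655 D=604672/172265 E=1978368/836435 G=3231744/1638155 H=15104/5371] → run G
t=7: vr[B=2048/655 D=604672/172265 E=1978368/836435 G=3902464/1638155 H=15104/5371] → run E
t=8: vr[B=2048/655 D=604672/172265 G=3902464/1638155 H=15104/5371] → run G
t=9: vr[B=2048/655 D=604672/172265 G=4573184/1638155 H=15104/5371] → run G
t=10: vr[B=2048/655 D=604672/172265 G=5243904/1638155 H=15104/5371] → run H
t=11: vr[B=2048/655 D=604672/172265 G=5243904/1638155 H=109056/26855] → run B
t=12: vr[B=3072/655 D=604672/172265 G=5243904/1638155 H=109056/26855] → run G
t=13: vr[B=3072/655 D=604672/172265 H=109056/26855] → run D
t=14: vr[B=3072/655 D=940032/172265 H=109056/26855] → run H
t=15: vr[B=3072/655 D=940032/172265 H=142592/26855] → run B
t=16: vr[B=4096/655 D=940032/172265 H=142592/26855] → run H
t=17: vr[B=4096/655 D=940032/172265 H=176128/26855] → run D
t=18: vr[B=4096/655 D=1275392/172265 H=176128/26855] → run B
t=19: vr[B=1024/131 D=1275392/172265 H=176128/26855] → run H
t=20: vr[B=1024/131 D=1275392/172265 H=209664/26855] → run D
t=21: vr[B=1024/131 D=1610752/172265 H=209664/26855] → run H
t=22: vr[B=1024/131 D=1610752/172265 H=48640/5371] → run B
t=23: vr[B=6144/655 D=1610752/172265 H=48640/5371] → run H
t=24: vr[B=6144/655 D=1610752/172265] → run D
t=25: vr[B=6144/655 D=1946112/172265] → run B
t=26: vr[D=1946112/172265] → run D
t=27: (idle)
t=28: (idle)
t=29: (idle)
t=30: (idle)

context switches = 25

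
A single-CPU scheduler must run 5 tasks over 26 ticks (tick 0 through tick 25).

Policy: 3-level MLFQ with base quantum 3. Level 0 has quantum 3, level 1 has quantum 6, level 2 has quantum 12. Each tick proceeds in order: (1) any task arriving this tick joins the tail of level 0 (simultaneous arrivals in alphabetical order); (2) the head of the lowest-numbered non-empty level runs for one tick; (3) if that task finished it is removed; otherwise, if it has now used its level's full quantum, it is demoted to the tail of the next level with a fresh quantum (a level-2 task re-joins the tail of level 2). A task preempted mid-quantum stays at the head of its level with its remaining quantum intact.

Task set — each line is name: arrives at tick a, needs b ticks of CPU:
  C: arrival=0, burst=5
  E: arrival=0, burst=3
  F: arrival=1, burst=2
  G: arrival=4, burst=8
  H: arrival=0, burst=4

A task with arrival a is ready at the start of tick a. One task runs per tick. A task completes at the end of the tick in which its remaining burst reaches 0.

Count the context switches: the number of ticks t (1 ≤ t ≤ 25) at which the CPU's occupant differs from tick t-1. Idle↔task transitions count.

t=0: L0/L1/L2 = CEH/-/- → run C
t=1: L0/L1/L2 = CEHF/-/- → run C
t=2: L0/L1/L2 = CEHF/-/- → run C
t=3: L0/L1/L2 = EHF/C/- → run E
t=4: L0/L1/L2 = EHFG/C/- → run E
t=5: L0/L1/L2 = EHFG/C/- → run E
t=6: L0/L1/L2 = HFG/C/- → run H
t=7: L0/L1/L2 = HFG/C/- → run H
t=8: L0/L1/L2 = HFG/C/- → run H
t=9: L0/L1/L2 = FG/CH/- → run F
t=10: L0/L1/L2 = FG/CH/- → run F
t=11: L0/L1/L2 = G/CH/- → run G
t=12: L0/L1/L2 = G/CH/- → run G
t=13: L0/L1/L2 = G/CH/- → run G
t=14: L0/L1/L2 = -/CHG/- → run C
t=15: L0/L1/L2 = -/CHG/- → run C
t=16: L0/L1/L2 = -/HG/- → run H
t=17: L0/L1/L2 = -/G/- → run G
t=18: L0/L1/L2 = -/G/- → run G
t=19: L0/L1/L2 = -/G/- → run G
t=20: L0/L1/L2 = -/G/- → run G
t=21: L0/L1/L2 = -/G/- → run G
t=22: (idle)
t=23: (idle)
t=24: (idle)
t=25: (idle)

context switches = 8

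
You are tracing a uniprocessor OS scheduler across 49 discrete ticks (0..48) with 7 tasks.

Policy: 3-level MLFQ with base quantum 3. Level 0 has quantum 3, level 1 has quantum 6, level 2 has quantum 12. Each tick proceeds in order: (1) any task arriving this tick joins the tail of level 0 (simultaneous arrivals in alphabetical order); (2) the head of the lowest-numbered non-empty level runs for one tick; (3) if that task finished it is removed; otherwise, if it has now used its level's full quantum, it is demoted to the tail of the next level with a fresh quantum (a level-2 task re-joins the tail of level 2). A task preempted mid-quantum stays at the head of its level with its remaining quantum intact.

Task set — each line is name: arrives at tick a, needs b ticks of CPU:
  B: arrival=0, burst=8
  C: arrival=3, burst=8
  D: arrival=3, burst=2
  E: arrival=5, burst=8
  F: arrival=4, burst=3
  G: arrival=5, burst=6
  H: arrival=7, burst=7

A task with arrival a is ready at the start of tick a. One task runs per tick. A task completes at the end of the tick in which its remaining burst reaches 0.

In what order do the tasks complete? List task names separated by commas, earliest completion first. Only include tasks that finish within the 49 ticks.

t=0: L0/L1/L2 = B/-/- → run B
t=1: L0/L1/L2 = B/-/- → run B
t=2: L0/L1/L2 = B/-/- → run B
t=3: L0/L1/L2 = CD/B/- → run C
t=4: L0/L1/L2 = CDF/B/- → run C
t=5: L0/L1/L2 = CDFEG/B/- → run C
t=6: L0/L1/L2 = DFEG/BC/- → run D
t=7: L0/L1/L2 = DFEGH/BC/- → run D
t=8: L0/L1/L2 = FEGH/BC/- → run F
t=9: L0/L1/L2 = FEGH/BC/- → run F
t=10: L0/L1/L2 = FEGH/BC/- → run F
t=11: L0/L1/L2 = EGH/BC/- → run E
t=12: L0/L1/L2 = EGH/BC/- → run E
t=13: L0/L1/L2 = EGH/BC/- → run E
t=14: L0/L1/L2 = GH/BCE/- → run G
t=15: L0/L1/L2 = GH/BCE/- → run G
t=16: L0/L1/L2 = GH/BCE/- → run G
t=17: L0/L1/L2 = H/BCEG/- → run H
t=18: L0/L1/L2 = H/BCEG/- → run H
t=19: L0/L1/L2 = H/BCEG/- → run H
t=20: L0/L1/L2 = -/BCEGH/- → run B
t=21: L0/L1/L2 = -/BCEGH/- → run B
t=22: L0/L1/L2 = -/BCEGH/- → run B
t=23: L0/L1/L2 = -/BCEGH/- → run B
t=24: L0/L1/L2 = -/BCEGH/- → run B
t=25: L0/L1/L2 = -/CEGH/- → run C
t=26: L0/L1/L2 = -/CEGH/- → run C
t=27: L0/L1/L2 = -/CEGH/- → run C
t=28: L0/L1/L2 = -/CEGH/- → run C
t=29: L0/L1/L2 = -/CEGH/- → run C
t=30: L0/L1/L2 = -/EGH/- → run E
t=31: L0/L1/L2 = -/EGH/- → run E
t=32: L0/L1/L2 = -/EGH/- → run E
t=33: L0/L1/L2 = -/EGH/- → run E
t=34: L0/L1/L2 = -/EGH/- → run E
t=35: L0/L1/L2 = -/GH/- → run G
t=36: L0/L1/L2 = -/GH/- → run G
t=37: L0/L1/L2 = -/GH/- → run G
t=38: L0/L1/L2 = -/H/- → run H
t=39: L0/L1/L2 = -/H/- → run H
t=40: L0/L1/L2 = -/H/- → run H
t=41: L0/L1/L2 = -/H/- → run H
t=42: (idle)
t=43: (idle)
t=44: (idle)
t=45: (idle)
t=46: (idle)
t=47: (idle)
t=48: (idle)

completion order = D, F, B, C, E, G, H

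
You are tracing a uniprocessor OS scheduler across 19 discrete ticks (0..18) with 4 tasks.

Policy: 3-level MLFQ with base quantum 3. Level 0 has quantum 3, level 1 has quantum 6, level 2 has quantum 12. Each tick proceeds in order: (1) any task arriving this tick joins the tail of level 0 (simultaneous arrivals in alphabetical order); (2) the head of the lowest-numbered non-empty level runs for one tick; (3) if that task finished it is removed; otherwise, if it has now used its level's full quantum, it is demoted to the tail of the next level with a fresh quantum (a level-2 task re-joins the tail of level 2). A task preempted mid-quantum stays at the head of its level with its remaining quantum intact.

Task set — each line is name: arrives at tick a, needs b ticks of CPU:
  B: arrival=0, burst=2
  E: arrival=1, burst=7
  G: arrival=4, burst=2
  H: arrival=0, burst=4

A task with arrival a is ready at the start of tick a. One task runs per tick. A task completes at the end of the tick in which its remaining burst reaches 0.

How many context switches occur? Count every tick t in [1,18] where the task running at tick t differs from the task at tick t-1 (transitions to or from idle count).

t=0: L0/L1/L2 = BH/-/- → run B
t=1: L0/L1/L2 = BHE/-/- → run B
t=2: L0/L1/L2 = HE/-/- → run H
t=3: L0/L1/L2 = HE/-/- → run H
t=4: L0/L1/L2 = HEG/-/- → run H
t=5: L0/L1/L2 = EG/H/- → run E
t=6: L0/L1/L2 = EG/H/- → run E
t=7: L0/L1/L2 = EG/H/- → run E
t=8: L0/L1/L2 = G/HE/- → run G
t=9: L0/L1/L2 = G/HE/- → run G
t=10: L0/L1/L2 = -/HE/- → run H
t=11: L0/L1/L2 = -/E/- → run E
t=12: L0/L1/L2 = -/E/- → run E
t=13: L0/L1/L2 = -/E/- → run E
t=14: L0/L1/L2 = -/E/- → run E
t=15: (idle)
t=16: (idle)
t=17: (idle)
t=18: (idle)

context switches = 6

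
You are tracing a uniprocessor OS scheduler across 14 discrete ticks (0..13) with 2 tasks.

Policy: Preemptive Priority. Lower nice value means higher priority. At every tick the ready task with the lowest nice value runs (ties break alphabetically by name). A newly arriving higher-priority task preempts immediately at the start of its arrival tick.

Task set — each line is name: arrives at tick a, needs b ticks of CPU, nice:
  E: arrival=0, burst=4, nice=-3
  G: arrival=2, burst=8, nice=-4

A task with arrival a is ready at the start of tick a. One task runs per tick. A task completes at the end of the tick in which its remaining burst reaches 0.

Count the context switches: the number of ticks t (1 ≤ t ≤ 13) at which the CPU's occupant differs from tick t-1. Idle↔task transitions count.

context switches = 3

t=0: ready={E} → run E
t=1: ready={E} → run E
t=2: ready={E,G} → run G
t=3: ready={E,G} → run G
t=4: ready={E,G} → run G
t=5: ready={E,G} → run G
t=6: ready={E,G} → run G
t=7: ready={E,G} → run G
t=8: ready={E,G} → run G
t=9: ready={E,G} → run G
t=10: ready={E} → run E
t=11: ready={E} → run E
t=12: (idle)
t=13: (idle)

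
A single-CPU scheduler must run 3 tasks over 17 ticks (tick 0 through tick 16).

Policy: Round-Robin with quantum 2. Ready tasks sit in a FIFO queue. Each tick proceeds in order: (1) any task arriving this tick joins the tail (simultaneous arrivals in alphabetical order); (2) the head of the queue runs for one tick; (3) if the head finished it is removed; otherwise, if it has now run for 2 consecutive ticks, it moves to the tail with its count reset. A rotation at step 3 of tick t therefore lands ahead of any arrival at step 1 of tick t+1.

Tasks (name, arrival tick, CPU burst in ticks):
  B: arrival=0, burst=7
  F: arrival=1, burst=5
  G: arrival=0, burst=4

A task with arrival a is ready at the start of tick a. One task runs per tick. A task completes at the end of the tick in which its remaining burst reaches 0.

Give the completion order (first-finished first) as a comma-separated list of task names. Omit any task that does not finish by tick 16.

t=0: queue=[B,G] q_used=0 → run B
t=1: queue=[B,G,F] q_used=1 → run B
t=2: queue=[G,F,B] q_used=0 → run G
t=3: queue=[G,F,B] q_used=1 → run G
t=4: queue=[F,B,G] q_used=0 → run F
t=5: queue=[F,B,G] q_used=1 → run F
t=6: queue=[B,G,F] q_used=0 → run B
t=7: queue=[B,G,F] q_used=1 → run B
t=8: queue=[G,F,B] q_used=0 → run G
t=9: queue=[G,F,B] q_used=1 → run G
t=10: queue=[F,B] q_used=0 → run F
t=11: queue=[F,B] q_used=1 → run F
t=12: queue=[B,F] q_used=0 → run B
t=13: queue=[B,F] q_used=1 → run B
t=14: queue=[F,B] q_used=0 → run F
t=15: queue=[B] q_used=0 → run B
t=16: (idle)

completion order = G, F, B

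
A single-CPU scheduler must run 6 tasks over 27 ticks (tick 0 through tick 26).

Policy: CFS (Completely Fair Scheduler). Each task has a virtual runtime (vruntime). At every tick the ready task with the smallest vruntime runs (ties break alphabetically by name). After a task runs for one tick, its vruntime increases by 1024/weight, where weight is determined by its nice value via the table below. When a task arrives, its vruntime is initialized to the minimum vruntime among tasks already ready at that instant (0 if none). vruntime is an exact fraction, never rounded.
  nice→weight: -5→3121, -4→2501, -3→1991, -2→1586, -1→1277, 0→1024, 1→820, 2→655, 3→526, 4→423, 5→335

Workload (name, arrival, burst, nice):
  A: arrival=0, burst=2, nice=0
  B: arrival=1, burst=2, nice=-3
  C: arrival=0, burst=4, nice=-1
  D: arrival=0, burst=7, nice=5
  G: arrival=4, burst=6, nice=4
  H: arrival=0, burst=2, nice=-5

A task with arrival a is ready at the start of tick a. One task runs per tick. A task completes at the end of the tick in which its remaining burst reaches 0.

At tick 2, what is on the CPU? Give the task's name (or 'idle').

t=0: vr[A=0 C=0 D=0 H=0] → run A
t=1: vr[A=1 B=0 C=0 D=0 H=0] → run B
t=2: vr[A=1 B=1024/1991 C=0 D=0 H=0] → run C
t=3: vr[A=1 B=1024/1991 C=1024/1277 D=0 H=0] → run D
t=4: vr[A=1 B=1024/1991 C=1024/1277 D=1024/335 G=0 H=0] → run G
t=5: vr[A=1 B=1024/1991 C=1024/1277 D=1024/335 G=1024/423 H=0] → run H
t=6: vr[A=1 B=1024/1991 C=1024/1277 D=1024/335 G=1024/423 H=1024/3121] → run H
t=7: vr[A=1 B=1024/1991 C=1024/1277 D=1024/335 G=1024/423] → run B
t=8: vr[A=1 C=1024/1277 D=1024/335 G=1024/423] → run C
t=9: vr[A=1 C=2048/1277 D=1024/335 G=1024/423] → run A
t=10: vr[C=2048/1277 D=1024/335 G=1024/423] → run C
t=11: vr[C=3072/1277 D=1024/335 G=1024/423] → run C
t=12: vr[D=1024/335 G=1024/423] → run G
t=13: vr[D=1024/335 G=2048/423] → run D
t=14: vr[D=2048/335 G=2048/423] → run G
t=15: vr[D=2048/335 G=1024/141] → run D
t=16: vr[D=3072/335 G=1024/141] → run G
t=17: vr[D=3072/335 G=4096/423] → run D
t=18: vr[D=4096/335 G=4096/423] → run G
t=19: vr[D=4096/335 G=5120/423] → run G
t=20: vr[D=4096/335] → run D
t=21: vr[D=1024/67] → run D
t=22: vr[D=6144/335] → run D
t=23: (idle)
t=24: (idle)
t=25: (idle)
t=26: (idle)

running at tick 2 = C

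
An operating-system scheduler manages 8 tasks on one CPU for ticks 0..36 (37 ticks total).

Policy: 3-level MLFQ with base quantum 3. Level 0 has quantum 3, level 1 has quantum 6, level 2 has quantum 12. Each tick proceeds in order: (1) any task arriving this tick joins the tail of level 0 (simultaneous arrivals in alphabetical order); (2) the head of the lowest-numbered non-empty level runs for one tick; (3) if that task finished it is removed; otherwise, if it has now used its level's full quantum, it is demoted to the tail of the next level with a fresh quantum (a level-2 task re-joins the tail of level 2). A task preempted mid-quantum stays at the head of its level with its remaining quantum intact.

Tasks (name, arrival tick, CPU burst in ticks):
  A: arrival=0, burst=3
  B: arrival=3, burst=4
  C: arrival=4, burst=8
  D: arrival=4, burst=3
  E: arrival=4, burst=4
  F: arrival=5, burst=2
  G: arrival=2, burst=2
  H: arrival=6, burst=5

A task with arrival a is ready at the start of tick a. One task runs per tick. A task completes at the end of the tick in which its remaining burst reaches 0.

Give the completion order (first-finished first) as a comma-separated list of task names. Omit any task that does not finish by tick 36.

completion order = A, G, D, F, B, C, E, H

t=0: L0/L1/L2 = A/-/- → run A
t=1: L0/L1/L2 = A/-/- → run A
t=2: L0/L1/L2 = AG/-/- → run A
t=3: L0/L1/L2 = GB/-/- → run G
t=4: L0/L1/L2 = GBCDE/-/- → run G
t=5: L0/L1/L2 = BCDEF/-/- → run B
t=6: L0/L1/L2 = BCDEFH/-/- → run B
t=7: L0/L1/L2 = BCDEFH/-/- → run B
t=8: L0/L1/L2 = CDEFH/B/- → run C
t=9: L0/L1/L2 = CDEFH/B/- → run C
t=10: L0/L1/L2 = CDEFH/B/- → run C
t=11: L0/L1/L2 = DEFH/BC/- → run D
t=12: L0/L1/L2 = DEFH/BC/- → run D
t=13: L0/L1/L2 = DEFH/BC/- → run D
t=14: L0/L1/L2 = EFH/BC/- → run E
t=15: L0/L1/L2 = EFH/BC/- → run E
t=16: L0/L1/L2 = EFH/BC/- → run E
t=17: L0/L1/L2 = FH/BCE/- → run F
t=18: L0/L1/L2 = FH/BCE/- → run F
t=19: L0/L1/L2 = H/BCE/- → run H
t=20: L0/L1/L2 = H/BCE/- → run H
t=21: L0/L1/L2 = H/BCE/- → run H
t=22: L0/L1/L2 = -/BCEH/- → run B
t=23: L0/L1/L2 = -/CEH/- → run C
t=24: L0/L1/L2 = -/CEH/- → run C
t=25: L0/L1/L2 = -/CEH/- → run C
t=26: L0/L1/L2 = -/CEH/- → run C
t=27: L0/L1/L2 = -/CEH/- → run C
t=28: L0/L1/L2 = -/EH/- → run E
t=29: L0/L1/L2 = -/H/- → run H
t=30: L0/L1/L2 = -/H/- → run H
t=31: (idle)
t=32: (idle)
t=33: (idle)
t=34: (idle)
t=35: (idle)
t=36: (idle)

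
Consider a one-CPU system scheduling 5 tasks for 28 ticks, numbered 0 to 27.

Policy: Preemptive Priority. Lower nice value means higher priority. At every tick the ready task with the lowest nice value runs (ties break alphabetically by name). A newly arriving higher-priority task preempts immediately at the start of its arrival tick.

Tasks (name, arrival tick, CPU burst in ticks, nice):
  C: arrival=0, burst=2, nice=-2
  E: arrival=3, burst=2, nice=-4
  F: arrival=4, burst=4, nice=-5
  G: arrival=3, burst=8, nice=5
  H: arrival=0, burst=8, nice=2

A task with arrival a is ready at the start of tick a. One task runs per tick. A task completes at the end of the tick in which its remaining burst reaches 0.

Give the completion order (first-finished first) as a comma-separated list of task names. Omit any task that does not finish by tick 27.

t=0: ready={C,H} → run C
t=1: ready={C,H} → run C
t=2: ready={H} → run H
t=3: ready={E,G,H} → run E
t=4: ready={E,F,G,H} → run F
t=5: ready={E,F,G,H} → run F
t=6: ready={E,F,G,H} → run F
t=7: ready={E,F,G,H} → run F
t=8: ready={E,G,H} → run E
t=9: ready={G,H} → run H
t=10: ready={G,H} → run H
t=11: ready={G,H} → run H
t=12: ready={G,H} → run H
t=13: ready={G,H} → run H
t=14: ready={G,H} → run H
t=15: ready={G,H} → run H
t=16: ready={G} → run G
t=17: ready={G} → run G
t=18: ready={G} → run G
t=19: ready={G} → run G
t=20: ready={G} → run G
t=21: ready={G} → run G
t=22: ready={G} → run G
t=23: ready={G} → run G
t=24: (idle)
t=25: (idle)
t=26: (idle)
t=27: (idle)

completion order = C, F, E, H, G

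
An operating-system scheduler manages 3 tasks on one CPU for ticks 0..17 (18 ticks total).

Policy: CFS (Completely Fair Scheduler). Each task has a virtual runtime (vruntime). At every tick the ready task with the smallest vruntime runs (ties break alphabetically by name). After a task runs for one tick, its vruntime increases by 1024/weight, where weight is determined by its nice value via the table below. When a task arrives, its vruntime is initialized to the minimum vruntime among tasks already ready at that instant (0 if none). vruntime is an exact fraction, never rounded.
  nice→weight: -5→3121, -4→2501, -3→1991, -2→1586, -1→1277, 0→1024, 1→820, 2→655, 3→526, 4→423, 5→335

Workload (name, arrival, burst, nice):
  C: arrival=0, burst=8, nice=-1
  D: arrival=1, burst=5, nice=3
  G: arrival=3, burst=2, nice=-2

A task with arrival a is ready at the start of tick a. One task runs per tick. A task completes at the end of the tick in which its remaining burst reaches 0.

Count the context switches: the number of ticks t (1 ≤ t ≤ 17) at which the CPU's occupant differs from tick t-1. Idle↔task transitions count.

context switches = 10

t=0: vr[C=0] → run C
t=1: vr[C=1024/1277 D=1024/1277] → run C
t=2: vr[C=2048/1277 D=1024/1277] → run D
t=3: vr[C=2048/1277 D=923136/335851 G=2048/1277] → run C
t=4: vr[C=3072/1277 D=923136/335851 G=2048/1277] → run G
t=5: vr[C=3072/1277 D=923136/335851 G=2277888/1012661] → run G
t=6: vr[C=3072/1277 D=923136/335851] → run C
t=7: vr[C=4096/1277 D=923136/335851] → run D
t=8: vr[C=4096/1277 D=1576960/335851] → run C
t=9: vr[C=5120/1277 D=1576960/335851] → run C
t=10: vr[C=6144/1277 D=1576960/335851] → run D
t=11: vr[C=6144/1277 D=2230784/335851] → run C
t=12: vr[C=7168/1277 D=2230784/335851] → run C
t=13: vr[D=2230784/335851] → run D
t=14: vr[D=2884608/335851] → run D
t=15: (idle)
t=16: (idle)
t=17: (idle)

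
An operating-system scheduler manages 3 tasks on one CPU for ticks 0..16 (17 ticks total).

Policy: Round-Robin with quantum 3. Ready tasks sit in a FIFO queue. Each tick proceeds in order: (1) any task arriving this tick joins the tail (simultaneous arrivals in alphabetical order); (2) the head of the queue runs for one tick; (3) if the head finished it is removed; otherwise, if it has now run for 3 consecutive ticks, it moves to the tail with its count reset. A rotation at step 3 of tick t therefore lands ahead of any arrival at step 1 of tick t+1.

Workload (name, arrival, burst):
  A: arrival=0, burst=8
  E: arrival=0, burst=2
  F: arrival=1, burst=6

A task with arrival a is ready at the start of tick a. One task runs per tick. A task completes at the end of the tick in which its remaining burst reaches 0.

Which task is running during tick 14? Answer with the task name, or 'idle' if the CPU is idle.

running at tick 14 = A

t=0: queue=[A,E] q_used=0 → run A
t=1: queue=[A,E,F] q_used=1 → run A
t=2: queue=[A,E,F] q_used=2 → run A
t=3: queue=[E,F,A] q_used=0 → run E
t=4: queue=[E,F,A] q_used=1 → run E
t=5: queue=[F,A] q_used=0 → run F
t=6: queue=[F,A] q_used=1 → run F
t=7: queue=[F,A] q_used=2 → run F
t=8: queue=[A,F] q_used=0 → run A
t=9: queue=[A,F] q_used=1 → run A
t=10: queue=[A,F] q_used=2 → run A
t=11: queue=[F,A] q_used=0 → run F
t=12: queue=[F,A] q_used=1 → run F
t=13: queue=[F,A] q_used=2 → run F
t=14: queue=[A] q_used=0 → run A
t=15: queue=[A] q_used=1 → run A
t=16: (idle)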